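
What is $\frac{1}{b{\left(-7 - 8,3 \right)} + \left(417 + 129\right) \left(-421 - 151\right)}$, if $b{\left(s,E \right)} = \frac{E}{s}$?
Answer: $- \frac{5}{1561561} \approx -3.2019 \cdot 10^{-6}$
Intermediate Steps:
$\frac{1}{b{\left(-7 - 8,3 \right)} + \left(417 + 129\right) \left(-421 - 151\right)} = \frac{1}{\frac{3}{-7 - 8} + \left(417 + 129\right) \left(-421 - 151\right)} = \frac{1}{\frac{3}{-15} + 546 \left(-572\right)} = \frac{1}{3 \left(- \frac{1}{15}\right) - 312312} = \frac{1}{- \frac{1}{5} - 312312} = \frac{1}{- \frac{1561561}{5}} = - \frac{5}{1561561}$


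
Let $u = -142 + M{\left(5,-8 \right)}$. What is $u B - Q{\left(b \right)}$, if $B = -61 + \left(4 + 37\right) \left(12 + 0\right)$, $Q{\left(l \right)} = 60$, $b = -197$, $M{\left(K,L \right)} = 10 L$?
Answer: $-95742$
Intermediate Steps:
$u = -222$ ($u = -142 + 10 \left(-8\right) = -142 - 80 = -222$)
$B = 431$ ($B = -61 + 41 \cdot 12 = -61 + 492 = 431$)
$u B - Q{\left(b \right)} = \left(-222\right) 431 - 60 = -95682 - 60 = -95742$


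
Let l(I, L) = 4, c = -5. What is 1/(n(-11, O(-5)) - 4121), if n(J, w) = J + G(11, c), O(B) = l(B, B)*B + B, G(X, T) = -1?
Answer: -1/4133 ≈ -0.00024196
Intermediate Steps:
O(B) = 5*B (O(B) = 4*B + B = 5*B)
n(J, w) = -1 + J (n(J, w) = J - 1 = -1 + J)
1/(n(-11, O(-5)) - 4121) = 1/((-1 - 11) - 4121) = 1/(-12 - 4121) = 1/(-4133) = -1/4133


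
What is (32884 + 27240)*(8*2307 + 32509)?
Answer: 3064219660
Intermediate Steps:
(32884 + 27240)*(8*2307 + 32509) = 60124*(18456 + 32509) = 60124*50965 = 3064219660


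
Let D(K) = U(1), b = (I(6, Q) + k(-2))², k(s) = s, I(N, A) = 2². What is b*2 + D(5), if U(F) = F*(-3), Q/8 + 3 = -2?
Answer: 5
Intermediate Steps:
Q = -40 (Q = -24 + 8*(-2) = -24 - 16 = -40)
I(N, A) = 4
U(F) = -3*F
b = 4 (b = (4 - 2)² = 2² = 4)
D(K) = -3 (D(K) = -3*1 = -3)
b*2 + D(5) = 4*2 - 3 = 8 - 3 = 5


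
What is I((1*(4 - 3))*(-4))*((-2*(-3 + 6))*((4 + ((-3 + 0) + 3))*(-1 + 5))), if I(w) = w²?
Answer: -1536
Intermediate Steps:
I((1*(4 - 3))*(-4))*((-2*(-3 + 6))*((4 + ((-3 + 0) + 3))*(-1 + 5))) = ((1*(4 - 3))*(-4))²*((-2*(-3 + 6))*((4 + ((-3 + 0) + 3))*(-1 + 5))) = ((1*1)*(-4))²*((-2*3)*((4 + (-3 + 3))*4)) = (1*(-4))²*(-6*(4 + 0)*4) = (-4)²*(-24*4) = 16*(-6*16) = 16*(-96) = -1536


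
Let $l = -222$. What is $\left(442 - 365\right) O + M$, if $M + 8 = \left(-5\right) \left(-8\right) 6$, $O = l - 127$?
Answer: $-26641$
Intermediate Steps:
$O = -349$ ($O = -222 - 127 = -349$)
$M = 232$ ($M = -8 + \left(-5\right) \left(-8\right) 6 = -8 + 40 \cdot 6 = -8 + 240 = 232$)
$\left(442 - 365\right) O + M = \left(442 - 365\right) \left(-349\right) + 232 = 77 \left(-349\right) + 232 = -26873 + 232 = -26641$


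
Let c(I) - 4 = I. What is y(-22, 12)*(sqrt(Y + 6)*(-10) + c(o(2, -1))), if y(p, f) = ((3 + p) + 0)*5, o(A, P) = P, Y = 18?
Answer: -285 + 1900*sqrt(6) ≈ 4369.0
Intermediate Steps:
c(I) = 4 + I
y(p, f) = 15 + 5*p (y(p, f) = (3 + p)*5 = 15 + 5*p)
y(-22, 12)*(sqrt(Y + 6)*(-10) + c(o(2, -1))) = (15 + 5*(-22))*(sqrt(18 + 6)*(-10) + (4 - 1)) = (15 - 110)*(sqrt(24)*(-10) + 3) = -95*((2*sqrt(6))*(-10) + 3) = -95*(-20*sqrt(6) + 3) = -95*(3 - 20*sqrt(6)) = -285 + 1900*sqrt(6)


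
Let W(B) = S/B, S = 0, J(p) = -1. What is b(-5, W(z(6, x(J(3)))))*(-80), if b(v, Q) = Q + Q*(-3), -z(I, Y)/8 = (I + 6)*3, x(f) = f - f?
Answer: 0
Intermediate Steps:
x(f) = 0
z(I, Y) = -144 - 24*I (z(I, Y) = -8*(I + 6)*3 = -8*(6 + I)*3 = -8*(18 + 3*I) = -144 - 24*I)
W(B) = 0 (W(B) = 0/B = 0)
b(v, Q) = -2*Q (b(v, Q) = Q - 3*Q = -2*Q)
b(-5, W(z(6, x(J(3)))))*(-80) = -2*0*(-80) = 0*(-80) = 0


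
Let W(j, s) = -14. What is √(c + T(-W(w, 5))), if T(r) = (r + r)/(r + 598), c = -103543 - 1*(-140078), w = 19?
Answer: √95027654/51 ≈ 191.14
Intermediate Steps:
c = 36535 (c = -103543 + 140078 = 36535)
T(r) = 2*r/(598 + r) (T(r) = (2*r)/(598 + r) = 2*r/(598 + r))
√(c + T(-W(w, 5))) = √(36535 + 2*(-1*(-14))/(598 - 1*(-14))) = √(36535 + 2*14/(598 + 14)) = √(36535 + 2*14/612) = √(36535 + 2*14*(1/612)) = √(36535 + 7/153) = √(5589862/153) = √95027654/51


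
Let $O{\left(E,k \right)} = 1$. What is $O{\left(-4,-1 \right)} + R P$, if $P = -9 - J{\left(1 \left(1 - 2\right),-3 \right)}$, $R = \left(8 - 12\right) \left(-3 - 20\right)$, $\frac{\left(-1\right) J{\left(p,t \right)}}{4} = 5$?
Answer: $1013$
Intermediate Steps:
$J{\left(p,t \right)} = -20$ ($J{\left(p,t \right)} = \left(-4\right) 5 = -20$)
$R = 92$ ($R = \left(-4\right) \left(-23\right) = 92$)
$P = 11$ ($P = -9 - -20 = -9 + 20 = 11$)
$O{\left(-4,-1 \right)} + R P = 1 + 92 \cdot 11 = 1 + 1012 = 1013$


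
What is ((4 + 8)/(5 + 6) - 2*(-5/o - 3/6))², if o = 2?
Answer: 6084/121 ≈ 50.281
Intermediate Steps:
((4 + 8)/(5 + 6) - 2*(-5/o - 3/6))² = ((4 + 8)/(5 + 6) - 2*(-5/2 - 3/6))² = (12/11 - 2*(-5*½ - 3*⅙))² = (12*(1/11) - 2*(-5/2 - ½))² = (12/11 - 2*(-3))² = (12/11 + 6)² = (78/11)² = 6084/121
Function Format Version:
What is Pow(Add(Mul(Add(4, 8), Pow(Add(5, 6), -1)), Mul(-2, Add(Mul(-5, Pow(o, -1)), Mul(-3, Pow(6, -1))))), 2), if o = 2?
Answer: Rational(6084, 121) ≈ 50.281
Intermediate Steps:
Pow(Add(Mul(Add(4, 8), Pow(Add(5, 6), -1)), Mul(-2, Add(Mul(-5, Pow(o, -1)), Mul(-3, Pow(6, -1))))), 2) = Pow(Add(Mul(Add(4, 8), Pow(Add(5, 6), -1)), Mul(-2, Add(Mul(-5, Pow(2, -1)), Mul(-3, Pow(6, -1))))), 2) = Pow(Add(Mul(12, Pow(11, -1)), Mul(-2, Add(Mul(-5, Rational(1, 2)), Mul(-3, Rational(1, 6))))), 2) = Pow(Add(Mul(12, Rational(1, 11)), Mul(-2, Add(Rational(-5, 2), Rational(-1, 2)))), 2) = Pow(Add(Rational(12, 11), Mul(-2, -3)), 2) = Pow(Add(Rational(12, 11), 6), 2) = Pow(Rational(78, 11), 2) = Rational(6084, 121)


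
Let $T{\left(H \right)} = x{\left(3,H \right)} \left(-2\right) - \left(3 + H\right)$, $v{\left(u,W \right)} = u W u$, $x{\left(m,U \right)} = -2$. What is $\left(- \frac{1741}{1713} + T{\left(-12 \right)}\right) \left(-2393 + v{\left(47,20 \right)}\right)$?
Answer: $\frac{285934512}{571} \approx 5.0076 \cdot 10^{5}$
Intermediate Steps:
$v{\left(u,W \right)} = W u^{2}$ ($v{\left(u,W \right)} = W u u = W u^{2}$)
$T{\left(H \right)} = 1 - H$ ($T{\left(H \right)} = \left(-2\right) \left(-2\right) - \left(3 + H\right) = 4 - \left(3 + H\right) = 1 - H$)
$\left(- \frac{1741}{1713} + T{\left(-12 \right)}\right) \left(-2393 + v{\left(47,20 \right)}\right) = \left(- \frac{1741}{1713} + \left(1 - -12\right)\right) \left(-2393 + 20 \cdot 47^{2}\right) = \left(\left(-1741\right) \frac{1}{1713} + \left(1 + 12\right)\right) \left(-2393 + 20 \cdot 2209\right) = \left(- \frac{1741}{1713} + 13\right) \left(-2393 + 44180\right) = \frac{20528}{1713} \cdot 41787 = \frac{285934512}{571}$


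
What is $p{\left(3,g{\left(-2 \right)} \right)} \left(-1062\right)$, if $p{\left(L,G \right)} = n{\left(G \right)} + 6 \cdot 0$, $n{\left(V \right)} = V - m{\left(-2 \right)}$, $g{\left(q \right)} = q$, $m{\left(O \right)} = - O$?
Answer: $4248$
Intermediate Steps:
$n{\left(V \right)} = -2 + V$ ($n{\left(V \right)} = V - \left(-1\right) \left(-2\right) = V - 2 = -2 + V$)
$p{\left(L,G \right)} = -2 + G$ ($p{\left(L,G \right)} = \left(-2 + G\right) + 6 \cdot 0 = \left(-2 + G\right) + 0 = -2 + G$)
$p{\left(3,g{\left(-2 \right)} \right)} \left(-1062\right) = \left(-2 - 2\right) \left(-1062\right) = \left(-4\right) \left(-1062\right) = 4248$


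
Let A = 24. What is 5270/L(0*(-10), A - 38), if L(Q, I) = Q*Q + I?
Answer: -2635/7 ≈ -376.43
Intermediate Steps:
L(Q, I) = I + Q² (L(Q, I) = Q² + I = I + Q²)
5270/L(0*(-10), A - 38) = 5270/((24 - 38) + (0*(-10))²) = 5270/(-14 + 0²) = 5270/(-14 + 0) = 5270/(-14) = 5270*(-1/14) = -2635/7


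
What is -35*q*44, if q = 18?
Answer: -27720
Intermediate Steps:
-35*q*44 = -35*18*44 = -630*44 = -27720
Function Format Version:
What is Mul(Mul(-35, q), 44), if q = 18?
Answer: -27720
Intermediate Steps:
Mul(Mul(-35, q), 44) = Mul(Mul(-35, 18), 44) = Mul(-630, 44) = -27720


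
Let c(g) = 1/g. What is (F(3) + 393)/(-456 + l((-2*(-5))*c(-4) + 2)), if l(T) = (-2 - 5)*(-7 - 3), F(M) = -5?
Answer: -194/193 ≈ -1.0052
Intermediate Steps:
l(T) = 70 (l(T) = -7*(-10) = 70)
(F(3) + 393)/(-456 + l((-2*(-5))*c(-4) + 2)) = (-5 + 393)/(-456 + 70) = 388/(-386) = 388*(-1/386) = -194/193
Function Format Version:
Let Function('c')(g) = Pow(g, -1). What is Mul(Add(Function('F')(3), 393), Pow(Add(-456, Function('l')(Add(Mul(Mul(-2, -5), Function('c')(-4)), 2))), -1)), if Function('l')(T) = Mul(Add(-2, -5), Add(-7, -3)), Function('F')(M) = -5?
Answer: Rational(-194, 193) ≈ -1.0052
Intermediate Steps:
Function('l')(T) = 70 (Function('l')(T) = Mul(-7, -10) = 70)
Mul(Add(Function('F')(3), 393), Pow(Add(-456, Function('l')(Add(Mul(Mul(-2, -5), Function('c')(-4)), 2))), -1)) = Mul(Add(-5, 393), Pow(Add(-456, 70), -1)) = Mul(388, Pow(-386, -1)) = Mul(388, Rational(-1, 386)) = Rational(-194, 193)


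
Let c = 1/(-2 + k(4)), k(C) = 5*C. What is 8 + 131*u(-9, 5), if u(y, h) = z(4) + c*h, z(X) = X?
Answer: 10231/18 ≈ 568.39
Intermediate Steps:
c = 1/18 (c = 1/(-2 + 5*4) = 1/(-2 + 20) = 1/18 ≈ 0.055556)
u(y, h) = 4 + h/18
8 + 131*u(-9, 5) = 8 + 131*(4 + (1/18)*5) = 8 + 131*(4 + 5/18) = 8 + 131*(77/18) = 8 + 10087/18 = 10231/18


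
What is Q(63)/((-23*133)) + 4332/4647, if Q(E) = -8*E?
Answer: 742556/676913 ≈ 1.0970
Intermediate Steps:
Q(63)/((-23*133)) + 4332/4647 = (-8*63)/((-23*133)) + 4332/4647 = -504/(-3059) + 4332*(1/4647) = -504*(-1/3059) + 1444/1549 = 72/437 + 1444/1549 = 742556/676913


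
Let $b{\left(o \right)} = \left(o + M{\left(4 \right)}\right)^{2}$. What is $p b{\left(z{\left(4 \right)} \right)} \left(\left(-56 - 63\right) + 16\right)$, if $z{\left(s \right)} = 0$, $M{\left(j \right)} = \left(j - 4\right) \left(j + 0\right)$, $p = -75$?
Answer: $0$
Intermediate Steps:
$M{\left(j \right)} = j \left(-4 + j\right)$ ($M{\left(j \right)} = \left(-4 + j\right) j = j \left(-4 + j\right)$)
$b{\left(o \right)} = o^{2}$ ($b{\left(o \right)} = \left(o + 4 \left(-4 + 4\right)\right)^{2} = \left(o + 4 \cdot 0\right)^{2} = \left(o + 0\right)^{2} = o^{2}$)
$p b{\left(z{\left(4 \right)} \right)} \left(\left(-56 - 63\right) + 16\right) = - 75 \cdot 0^{2} \left(\left(-56 - 63\right) + 16\right) = \left(-75\right) 0 \left(-119 + 16\right) = 0 \left(-103\right) = 0$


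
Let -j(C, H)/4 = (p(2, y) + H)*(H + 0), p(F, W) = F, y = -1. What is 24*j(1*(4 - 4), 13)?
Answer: -18720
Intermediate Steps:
j(C, H) = -4*H*(2 + H) (j(C, H) = -4*(2 + H)*(H + 0) = -4*(2 + H)*H = -4*H*(2 + H))
24*j(1*(4 - 4), 13) = 24*(-4*13*(2 + 13)) = 24*(-4*13*15) = 24*(-780) = -18720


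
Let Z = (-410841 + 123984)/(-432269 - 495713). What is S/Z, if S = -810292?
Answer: -751936390744/286857 ≈ -2.6213e+6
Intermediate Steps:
Z = 286857/927982 (Z = -286857/(-927982) = -286857*(-1/927982) = 286857/927982 ≈ 0.30912)
S/Z = -810292/286857/927982 = -810292*927982/286857 = -751936390744/286857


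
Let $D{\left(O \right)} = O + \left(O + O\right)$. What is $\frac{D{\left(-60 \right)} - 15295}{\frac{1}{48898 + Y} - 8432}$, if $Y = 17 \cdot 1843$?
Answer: $\frac{1241543775}{676490927} \approx 1.8353$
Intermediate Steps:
$D{\left(O \right)} = 3 O$ ($D{\left(O \right)} = O + 2 O = 3 O$)
$Y = 31331$
$\frac{D{\left(-60 \right)} - 15295}{\frac{1}{48898 + Y} - 8432} = \frac{3 \left(-60\right) - 15295}{\frac{1}{48898 + 31331} - 8432} = \frac{-180 - 15295}{\frac{1}{80229} - 8432} = - \frac{15475}{\frac{1}{80229} - 8432} = - \frac{15475}{- \frac{676490927}{80229}} = \left(-15475\right) \left(- \frac{80229}{676490927}\right) = \frac{1241543775}{676490927}$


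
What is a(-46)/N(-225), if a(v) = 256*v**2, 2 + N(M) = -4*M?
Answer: 270848/449 ≈ 603.22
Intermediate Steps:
N(M) = -2 - 4*M
a(-46)/N(-225) = (256*(-46)**2)/(-2 - 4*(-225)) = (256*2116)/(-2 + 900) = 541696/898 = 541696*(1/898) = 270848/449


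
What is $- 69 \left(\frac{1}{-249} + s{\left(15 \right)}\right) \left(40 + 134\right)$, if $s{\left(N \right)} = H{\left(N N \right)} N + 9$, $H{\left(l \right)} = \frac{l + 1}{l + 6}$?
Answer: $- \frac{1816307700}{6391} \approx -2.842 \cdot 10^{5}$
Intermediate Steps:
$H{\left(l \right)} = \frac{1 + l}{6 + l}$
$s{\left(N \right)} = 9 + \frac{N \left(1 + N^{2}\right)}{6 + N^{2}}$ ($s{\left(N \right)} = \frac{1 + N N}{6 + N N} N + 9 = \frac{1 + N^{2}}{6 + N^{2}} N + 9 = \frac{N \left(1 + N^{2}\right)}{6 + N^{2}} + 9 = 9 + \frac{N \left(1 + N^{2}\right)}{6 + N^{2}}$)
$- 69 \left(\frac{1}{-249} + s{\left(15 \right)}\right) \left(40 + 134\right) = - 69 \left(\frac{1}{-249} + \frac{54 + 15 + 15^{3} + 9 \cdot 15^{2}}{6 + 15^{2}}\right) \left(40 + 134\right) = - 69 \left(- \frac{1}{249} + \frac{54 + 15 + 3375 + 9 \cdot 225}{6 + 225}\right) 174 = - 69 \left(- \frac{1}{249} + \frac{54 + 15 + 3375 + 2025}{231}\right) 174 = - 69 \left(- \frac{1}{249} + \frac{1}{231} \cdot 5469\right) 174 = - 69 \left(- \frac{1}{249} + \frac{1823}{77}\right) 174 = - 69 \cdot \frac{453850}{19173} \cdot 174 = \left(-69\right) \frac{26323300}{6391} = - \frac{1816307700}{6391}$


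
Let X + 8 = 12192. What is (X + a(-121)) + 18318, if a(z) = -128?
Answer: 30374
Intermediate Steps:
X = 12184 (X = -8 + 12192 = 12184)
(X + a(-121)) + 18318 = (12184 - 128) + 18318 = 12056 + 18318 = 30374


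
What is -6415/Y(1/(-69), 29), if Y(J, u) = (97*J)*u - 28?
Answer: 88527/949 ≈ 93.285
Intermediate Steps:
Y(J, u) = -28 + 97*J*u (Y(J, u) = 97*J*u - 28 = -28 + 97*J*u)
-6415/Y(1/(-69), 29) = -6415/(-28 + 97*29/(-69)) = -6415/(-28 + 97*(-1/69)*29) = -6415/(-28 - 2813/69) = -6415/(-4745/69) = -6415*(-69/4745) = 88527/949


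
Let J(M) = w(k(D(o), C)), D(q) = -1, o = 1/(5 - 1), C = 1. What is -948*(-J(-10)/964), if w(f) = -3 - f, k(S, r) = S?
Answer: -474/241 ≈ -1.9668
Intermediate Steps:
o = ¼ (o = 1/4 = ¼ ≈ 0.25000)
J(M) = -2 (J(M) = -3 - 1*(-1) = -3 + 1 = -2)
-948*(-J(-10)/964) = -948/((-964/(-2))) = -948/((-964*(-½))) = -948/482 = -948*1/482 = -474/241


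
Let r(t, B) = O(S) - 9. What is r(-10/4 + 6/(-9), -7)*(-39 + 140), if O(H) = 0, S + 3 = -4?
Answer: -909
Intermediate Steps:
S = -7 (S = -3 - 4 = -7)
r(t, B) = -9 (r(t, B) = 0 - 9 = -9)
r(-10/4 + 6/(-9), -7)*(-39 + 140) = -9*(-39 + 140) = -9*101 = -909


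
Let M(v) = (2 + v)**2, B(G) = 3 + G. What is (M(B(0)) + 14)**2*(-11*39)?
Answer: -652509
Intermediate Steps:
(M(B(0)) + 14)**2*(-11*39) = ((2 + (3 + 0))**2 + 14)**2*(-11*39) = ((2 + 3)**2 + 14)**2*(-429) = (5**2 + 14)**2*(-429) = (25 + 14)**2*(-429) = 39**2*(-429) = 1521*(-429) = -652509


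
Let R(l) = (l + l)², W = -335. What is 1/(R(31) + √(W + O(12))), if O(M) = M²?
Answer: 3844/14776527 - I*√191/14776527 ≈ 0.00026014 - 9.3529e-7*I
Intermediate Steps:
R(l) = 4*l² (R(l) = (2*l)² = 4*l²)
1/(R(31) + √(W + O(12))) = 1/(4*31² + √(-335 + 12²)) = 1/(4*961 + √(-335 + 144)) = 1/(3844 + √(-191)) = 1/(3844 + I*√191)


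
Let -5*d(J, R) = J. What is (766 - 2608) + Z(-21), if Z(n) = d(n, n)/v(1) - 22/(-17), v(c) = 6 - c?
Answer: -781943/425 ≈ -1839.9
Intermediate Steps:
d(J, R) = -J/5
Z(n) = 22/17 - n/25 (Z(n) = (-n/5)/(6 - 1*1) - 22/(-17) = (-n/5)/(6 - 1) - 22*(-1/17) = -n/5/5 + 22/17 = -n/5*(⅕) + 22/17 = -n/25 + 22/17 = 22/17 - n/25)
(766 - 2608) + Z(-21) = (766 - 2608) + (22/17 - 1/25*(-21)) = -1842 + (22/17 + 21/25) = -1842 + 907/425 = -781943/425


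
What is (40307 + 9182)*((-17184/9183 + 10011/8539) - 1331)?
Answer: -1722602455533630/26137879 ≈ -6.5904e+7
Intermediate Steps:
(40307 + 9182)*((-17184/9183 + 10011/8539) - 1331) = 49489*((-17184*1/9183 + 10011*(1/8539)) - 1331) = 49489*((-5728/3061 + 10011/8539) - 1331) = 49489*(-18267721/26137879 - 1331) = 49489*(-34807784670/26137879) = -1722602455533630/26137879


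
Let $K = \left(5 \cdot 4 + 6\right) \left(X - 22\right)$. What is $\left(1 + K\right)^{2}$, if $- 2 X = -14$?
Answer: $151321$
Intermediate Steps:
$X = 7$ ($X = \left(- \frac{1}{2}\right) \left(-14\right) = 7$)
$K = -390$ ($K = \left(5 \cdot 4 + 6\right) \left(7 - 22\right) = \left(20 + 6\right) \left(-15\right) = 26 \left(-15\right) = -390$)
$\left(1 + K\right)^{2} = \left(1 - 390\right)^{2} = \left(-389\right)^{2} = 151321$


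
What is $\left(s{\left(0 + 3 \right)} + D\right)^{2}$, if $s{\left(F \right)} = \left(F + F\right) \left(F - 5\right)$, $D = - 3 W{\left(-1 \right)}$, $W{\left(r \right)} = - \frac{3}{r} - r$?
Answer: $576$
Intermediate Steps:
$W{\left(r \right)} = - r - \frac{3}{r}$
$D = -12$ ($D = - 3 \left(\left(-1\right) \left(-1\right) - \frac{3}{-1}\right) = - 3 \left(1 - -3\right) = - 3 \left(1 + 3\right) = \left(-3\right) 4 = -12$)
$s{\left(F \right)} = 2 F \left(-5 + F\right)$
$\left(s{\left(0 + 3 \right)} + D\right)^{2} = \left(2 \left(0 + 3\right) \left(-5 + \left(0 + 3\right)\right) - 12\right)^{2} = \left(2 \cdot 3 \left(-5 + 3\right) - 12\right)^{2} = \left(2 \cdot 3 \left(-2\right) - 12\right)^{2} = \left(-12 - 12\right)^{2} = \left(-24\right)^{2} = 576$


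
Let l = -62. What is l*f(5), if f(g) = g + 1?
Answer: -372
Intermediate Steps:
f(g) = 1 + g
l*f(5) = -62*(1 + 5) = -62*6 = -372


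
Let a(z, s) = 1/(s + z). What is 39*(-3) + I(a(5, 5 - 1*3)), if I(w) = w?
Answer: -818/7 ≈ -116.86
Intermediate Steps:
39*(-3) + I(a(5, 5 - 1*3)) = 39*(-3) + 1/((5 - 1*3) + 5) = -117 + 1/((5 - 3) + 5) = -117 + 1/(2 + 5) = -117 + 1/7 = -117 + ⅐ = -818/7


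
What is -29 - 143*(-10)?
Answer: 1401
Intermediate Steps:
-29 - 143*(-10) = -29 + 1430 = 1401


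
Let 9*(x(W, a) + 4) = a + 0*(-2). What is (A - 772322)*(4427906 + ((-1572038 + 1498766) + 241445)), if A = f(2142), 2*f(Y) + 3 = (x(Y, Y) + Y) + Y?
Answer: -7078554554191/2 ≈ -3.5393e+12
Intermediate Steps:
x(W, a) = -4 + a/9 (x(W, a) = -4 + (a + 0*(-2))/9 = -4 + (a + 0)/9 = -4 + a/9)
f(Y) = -7/2 + 19*Y/18 (f(Y) = -3/2 + (((-4 + Y/9) + Y) + Y)/2 = -3/2 + ((-4 + 10*Y/9) + Y)/2 = -3/2 + (-4 + 19*Y/9)/2 = -3/2 + (-2 + 19*Y/18) = -7/2 + 19*Y/18)
A = 4515/2 (A = -7/2 + (19/18)*2142 = -7/2 + 2261 = 4515/2 ≈ 2257.5)
(A - 772322)*(4427906 + ((-1572038 + 1498766) + 241445)) = (4515/2 - 772322)*(4427906 + ((-1572038 + 1498766) + 241445)) = -1540129*(4427906 + (-73272 + 241445))/2 = -1540129*(4427906 + 168173)/2 = -1540129/2*4596079 = -7078554554191/2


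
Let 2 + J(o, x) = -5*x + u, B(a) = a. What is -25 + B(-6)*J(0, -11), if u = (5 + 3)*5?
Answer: -583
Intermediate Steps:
u = 40 (u = 8*5 = 40)
J(o, x) = 38 - 5*x (J(o, x) = -2 + (-5*x + 40) = -2 + (40 - 5*x) = 38 - 5*x)
-25 + B(-6)*J(0, -11) = -25 - 6*(38 - 5*(-11)) = -25 - 6*(38 + 55) = -25 - 6*93 = -25 - 558 = -583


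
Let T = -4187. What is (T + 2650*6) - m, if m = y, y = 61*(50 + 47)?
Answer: 5796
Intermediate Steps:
y = 5917 (y = 61*97 = 5917)
m = 5917
(T + 2650*6) - m = (-4187 + 2650*6) - 1*5917 = (-4187 + 15900) - 5917 = 11713 - 5917 = 5796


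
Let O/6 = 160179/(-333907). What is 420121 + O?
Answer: 140280381673/333907 ≈ 4.2012e+5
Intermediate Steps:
O = -961074/333907 (O = 6*(160179/(-333907)) = 6*(160179*(-1/333907)) = 6*(-160179/333907) = -961074/333907 ≈ -2.8783)
420121 + O = 420121 - 961074/333907 = 140280381673/333907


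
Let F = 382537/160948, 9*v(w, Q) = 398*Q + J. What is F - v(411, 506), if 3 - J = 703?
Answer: -10765629797/482844 ≈ -22296.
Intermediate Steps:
J = -700 (J = 3 - 1*703 = 3 - 703 = -700)
v(w, Q) = -700/9 + 398*Q/9 (v(w, Q) = (398*Q - 700)/9 = (-700 + 398*Q)/9 = -700/9 + 398*Q/9)
F = 382537/160948 (F = 382537*(1/160948) = 382537/160948 ≈ 2.3768)
F - v(411, 506) = 382537/160948 - (-700/9 + (398/9)*506) = 382537/160948 - (-700/9 + 201388/9) = 382537/160948 - 1*66896/3 = 382537/160948 - 66896/3 = -10765629797/482844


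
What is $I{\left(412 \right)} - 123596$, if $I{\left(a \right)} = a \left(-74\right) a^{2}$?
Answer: $-5175278668$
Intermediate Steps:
$I{\left(a \right)} = - 74 a^{3}$ ($I{\left(a \right)} = - 74 a a^{2} = - 74 a^{3}$)
$I{\left(412 \right)} - 123596 = - 74 \cdot 412^{3} - 123596 = \left(-74\right) 69934528 - 123596 = -5175155072 - 123596 = -5175278668$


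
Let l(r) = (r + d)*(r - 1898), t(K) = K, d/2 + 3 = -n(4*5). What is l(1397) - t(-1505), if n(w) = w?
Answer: -675346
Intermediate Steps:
d = -46 (d = -6 + 2*(-4*5) = -6 + 2*(-1*20) = -6 + 2*(-20) = -6 - 40 = -46)
l(r) = (-1898 + r)*(-46 + r) (l(r) = (r - 46)*(r - 1898) = (-46 + r)*(-1898 + r) = (-1898 + r)*(-46 + r))
l(1397) - t(-1505) = (87308 + 1397² - 1944*1397) - 1*(-1505) = (87308 + 1951609 - 2715768) + 1505 = -676851 + 1505 = -675346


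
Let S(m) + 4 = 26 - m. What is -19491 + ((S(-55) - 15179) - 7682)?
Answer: -42275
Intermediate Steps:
S(m) = 22 - m (S(m) = -4 + (26 - m) = 22 - m)
-19491 + ((S(-55) - 15179) - 7682) = -19491 + (((22 - 1*(-55)) - 15179) - 7682) = -19491 + (((22 + 55) - 15179) - 7682) = -19491 + ((77 - 15179) - 7682) = -19491 + (-15102 - 7682) = -19491 - 22784 = -42275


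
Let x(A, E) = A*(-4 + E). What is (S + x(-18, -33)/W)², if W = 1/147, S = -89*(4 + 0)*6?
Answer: 9171126756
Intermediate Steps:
S = -2136 (S = -356*6 = -89*24 = -2136)
W = 1/147 ≈ 0.0068027
(S + x(-18, -33)/W)² = (-2136 + (-18*(-4 - 33))/(1/147))² = (-2136 - 18*(-37)*147)² = (-2136 + 666*147)² = (-2136 + 97902)² = 95766² = 9171126756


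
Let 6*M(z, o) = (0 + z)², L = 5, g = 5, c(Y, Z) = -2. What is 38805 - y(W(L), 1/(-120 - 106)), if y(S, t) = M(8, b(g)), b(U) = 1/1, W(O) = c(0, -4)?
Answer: 116383/3 ≈ 38794.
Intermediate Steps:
W(O) = -2
b(U) = 1
M(z, o) = z²/6 (M(z, o) = (0 + z)²/6 = z²/6)
y(S, t) = 32/3 (y(S, t) = (⅙)*8² = (⅙)*64 = 32/3)
38805 - y(W(L), 1/(-120 - 106)) = 38805 - 1*32/3 = 38805 - 32/3 = 116383/3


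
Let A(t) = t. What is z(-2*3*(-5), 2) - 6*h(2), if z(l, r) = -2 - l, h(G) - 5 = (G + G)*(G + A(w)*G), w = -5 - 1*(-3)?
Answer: -14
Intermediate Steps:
w = -2 (w = -5 + 3 = -2)
h(G) = 5 - 2*G² (h(G) = 5 + (G + G)*(G - 2*G) = 5 + (2*G)*(-G) = 5 - 2*G²)
z(-2*3*(-5), 2) - 6*h(2) = (-2 - (-2*3)*(-5)) - 6*(5 - 2*2²) = (-2 - (-6)*(-5)) - 6*(5 - 2*4) = (-2 - 1*30) - 6*(5 - 8) = (-2 - 30) - 6*(-3) = -32 + 18 = -14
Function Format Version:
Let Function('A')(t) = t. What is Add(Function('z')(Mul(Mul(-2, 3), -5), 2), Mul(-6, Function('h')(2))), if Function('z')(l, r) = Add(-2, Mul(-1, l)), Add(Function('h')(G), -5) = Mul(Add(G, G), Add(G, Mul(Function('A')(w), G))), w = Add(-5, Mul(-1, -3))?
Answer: -14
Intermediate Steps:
w = -2 (w = Add(-5, 3) = -2)
Function('h')(G) = Add(5, Mul(-2, Pow(G, 2))) (Function('h')(G) = Add(5, Mul(Add(G, G), Add(G, Mul(-2, G)))) = Add(5, Mul(Mul(2, G), Mul(-1, G))) = Add(5, Mul(-2, Pow(G, 2))))
Add(Function('z')(Mul(Mul(-2, 3), -5), 2), Mul(-6, Function('h')(2))) = Add(Add(-2, Mul(-1, Mul(Mul(-2, 3), -5))), Mul(-6, Add(5, Mul(-2, Pow(2, 2))))) = Add(Add(-2, Mul(-1, Mul(-6, -5))), Mul(-6, Add(5, Mul(-2, 4)))) = Add(Add(-2, Mul(-1, 30)), Mul(-6, Add(5, -8))) = Add(Add(-2, -30), Mul(-6, -3)) = Add(-32, 18) = -14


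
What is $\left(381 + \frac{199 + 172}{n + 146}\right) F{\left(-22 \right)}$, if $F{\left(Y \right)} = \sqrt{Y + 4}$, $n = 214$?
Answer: $\frac{137531 i \sqrt{2}}{120} \approx 1620.8 i$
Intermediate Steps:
$F{\left(Y \right)} = \sqrt{4 + Y}$
$\left(381 + \frac{199 + 172}{n + 146}\right) F{\left(-22 \right)} = \left(381 + \frac{199 + 172}{214 + 146}\right) \sqrt{4 - 22} = \left(381 + \frac{371}{360}\right) \sqrt{-18} = \left(381 + 371 \cdot \frac{1}{360}\right) 3 i \sqrt{2} = \left(381 + \frac{371}{360}\right) 3 i \sqrt{2} = \frac{137531 \cdot 3 i \sqrt{2}}{360} = \frac{137531 i \sqrt{2}}{120}$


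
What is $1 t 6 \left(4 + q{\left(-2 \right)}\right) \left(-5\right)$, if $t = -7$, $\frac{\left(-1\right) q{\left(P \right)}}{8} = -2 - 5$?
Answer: $12600$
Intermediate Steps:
$q{\left(P \right)} = 56$ ($q{\left(P \right)} = - 8 \left(-2 - 5\right) = \left(-8\right) \left(-7\right) = 56$)
$1 t 6 \left(4 + q{\left(-2 \right)}\right) \left(-5\right) = 1 \left(-7\right) 6 \left(4 + 56\right) \left(-5\right) = - 7 \cdot 6 \cdot 60 \left(-5\right) = - 7 \cdot 6 \left(-300\right) = \left(-7\right) \left(-1800\right) = 12600$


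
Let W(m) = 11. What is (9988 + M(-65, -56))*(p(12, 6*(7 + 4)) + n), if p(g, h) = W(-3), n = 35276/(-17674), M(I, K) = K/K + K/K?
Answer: 794894310/8837 ≈ 89951.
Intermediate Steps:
M(I, K) = 2 (M(I, K) = 1 + 1 = 2)
n = -17638/8837 (n = 35276*(-1/17674) = -17638/8837 ≈ -1.9959)
p(g, h) = 11
(9988 + M(-65, -56))*(p(12, 6*(7 + 4)) + n) = (9988 + 2)*(11 - 17638/8837) = 9990*(79569/8837) = 794894310/8837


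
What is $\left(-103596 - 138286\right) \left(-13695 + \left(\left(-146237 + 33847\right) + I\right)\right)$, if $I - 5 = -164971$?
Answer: $70399997982$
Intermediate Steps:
$I = -164966$ ($I = 5 - 164971 = -164966$)
$\left(-103596 - 138286\right) \left(-13695 + \left(\left(-146237 + 33847\right) + I\right)\right) = \left(-103596 - 138286\right) \left(-13695 + \left(\left(-146237 + 33847\right) - 164966\right)\right) = - 241882 \left(-13695 - 277356\right) = \left(-241882\right) \left(-291051\right) = 70399997982$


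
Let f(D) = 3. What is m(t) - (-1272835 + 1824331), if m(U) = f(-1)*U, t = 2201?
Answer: -544893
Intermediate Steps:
m(U) = 3*U
m(t) - (-1272835 + 1824331) = 3*2201 - (-1272835 + 1824331) = 6603 - 1*551496 = 6603 - 551496 = -544893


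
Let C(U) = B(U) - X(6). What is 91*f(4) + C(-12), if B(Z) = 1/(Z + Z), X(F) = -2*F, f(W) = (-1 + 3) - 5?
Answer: -6265/24 ≈ -261.04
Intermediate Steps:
f(W) = -3 (f(W) = 2 - 5 = -3)
B(Z) = 1/(2*Z)
C(U) = 12 + 1/(2*U) (C(U) = 1/(2*U) - (-2)*6 = 1/(2*U) - 1*(-12) = 1/(2*U) + 12 = 12 + 1/(2*U))
91*f(4) + C(-12) = 91*(-3) + (12 + (1/2)/(-12)) = -273 + (12 + (1/2)*(-1/12)) = -273 + (12 - 1/24) = -273 + 287/24 = -6265/24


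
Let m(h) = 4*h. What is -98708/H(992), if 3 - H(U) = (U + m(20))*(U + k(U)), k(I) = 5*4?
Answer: 98708/1084861 ≈ 0.090987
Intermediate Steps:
k(I) = 20
H(U) = 3 - (20 + U)*(80 + U) (H(U) = 3 - (U + 4*20)*(U + 20) = 3 - (U + 80)*(20 + U) = 3 - (80 + U)*(20 + U) = 3 - (20 + U)*(80 + U))
-98708/H(992) = -98708/(-1597 - 1*992**2 - 100*992) = -98708/(-1597 - 1*984064 - 99200) = -98708/(-1597 - 984064 - 99200) = -98708/(-1084861) = -98708*(-1/1084861) = 98708/1084861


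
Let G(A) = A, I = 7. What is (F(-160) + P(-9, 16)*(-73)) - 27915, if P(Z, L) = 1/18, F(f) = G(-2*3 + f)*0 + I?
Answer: -502417/18 ≈ -27912.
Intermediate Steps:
F(f) = 7 (F(f) = (-2*3 + f)*0 + 7 = (-6 + f)*0 + 7 = 0 + 7 = 7)
P(Z, L) = 1/18
(F(-160) + P(-9, 16)*(-73)) - 27915 = (7 + (1/18)*(-73)) - 27915 = (7 - 73/18) - 27915 = 53/18 - 27915 = -502417/18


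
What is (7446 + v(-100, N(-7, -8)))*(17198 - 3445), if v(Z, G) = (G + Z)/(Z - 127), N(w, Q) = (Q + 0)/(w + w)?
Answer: 162730859670/1589 ≈ 1.0241e+8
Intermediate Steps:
N(w, Q) = Q/(2*w) (N(w, Q) = Q/((2*w)) = Q*(1/(2*w)) = Q/(2*w))
v(Z, G) = (G + Z)/(-127 + Z)
(7446 + v(-100, N(-7, -8)))*(17198 - 3445) = (7446 + ((½)*(-8)/(-7) - 100)/(-127 - 100))*(17198 - 3445) = (7446 + ((½)*(-8)*(-⅐) - 100)/(-227))*13753 = (7446 - (4/7 - 100)/227)*13753 = (7446 - 1/227*(-696/7))*13753 = (7446 + 696/1589)*13753 = (11832390/1589)*13753 = 162730859670/1589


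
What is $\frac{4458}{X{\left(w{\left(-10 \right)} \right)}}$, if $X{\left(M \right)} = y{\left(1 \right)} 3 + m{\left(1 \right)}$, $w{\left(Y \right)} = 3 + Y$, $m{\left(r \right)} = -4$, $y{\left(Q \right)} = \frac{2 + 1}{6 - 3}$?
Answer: $-4458$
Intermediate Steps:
$y{\left(Q \right)} = 1$ ($y{\left(Q \right)} = \frac{3}{3} = 3 \cdot \frac{1}{3} = 1$)
$X{\left(M \right)} = -1$ ($X{\left(M \right)} = 1 \cdot 3 - 4 = 3 - 4 = -1$)
$\frac{4458}{X{\left(w{\left(-10 \right)} \right)}} = \frac{4458}{-1} = 4458 \left(-1\right) = -4458$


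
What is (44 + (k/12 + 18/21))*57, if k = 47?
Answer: 77843/28 ≈ 2780.1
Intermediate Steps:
(44 + (k/12 + 18/21))*57 = (44 + (47/12 + 18/21))*57 = (44 + (47*(1/12) + 18*(1/21)))*57 = (44 + (47/12 + 6/7))*57 = (44 + 401/84)*57 = (4097/84)*57 = 77843/28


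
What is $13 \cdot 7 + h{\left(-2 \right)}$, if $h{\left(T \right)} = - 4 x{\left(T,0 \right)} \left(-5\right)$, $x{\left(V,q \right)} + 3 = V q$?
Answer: $31$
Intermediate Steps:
$x{\left(V,q \right)} = -3 + V q$
$h{\left(T \right)} = -60$ ($h{\left(T \right)} = - 4 \left(-3 + T 0\right) \left(-5\right) = - 4 \left(-3 + 0\right) \left(-5\right) = \left(-4\right) \left(-3\right) \left(-5\right) = 12 \left(-5\right) = -60$)
$13 \cdot 7 + h{\left(-2 \right)} = 13 \cdot 7 - 60 = 91 - 60 = 31$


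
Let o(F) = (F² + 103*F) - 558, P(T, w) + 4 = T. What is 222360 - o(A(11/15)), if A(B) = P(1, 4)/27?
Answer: 18057284/81 ≈ 2.2293e+5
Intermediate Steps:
P(T, w) = -4 + T
A(B) = -⅑ (A(B) = (-4 + 1)/27 = -3*1/27 = -⅑)
o(F) = -558 + F² + 103*F
222360 - o(A(11/15)) = 222360 - (-558 + (-⅑)² + 103*(-⅑)) = 222360 - (-558 + 1/81 - 103/9) = 222360 - 1*(-46124/81) = 222360 + 46124/81 = 18057284/81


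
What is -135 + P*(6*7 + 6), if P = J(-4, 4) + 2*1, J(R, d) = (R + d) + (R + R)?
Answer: -423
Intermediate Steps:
J(R, d) = d + 3*R (J(R, d) = (R + d) + 2*R = d + 3*R)
P = -6 (P = (4 + 3*(-4)) + 2*1 = (4 - 12) + 2 = -8 + 2 = -6)
-135 + P*(6*7 + 6) = -135 - 6*(6*7 + 6) = -135 - 6*(42 + 6) = -135 - 6*48 = -135 - 288 = -423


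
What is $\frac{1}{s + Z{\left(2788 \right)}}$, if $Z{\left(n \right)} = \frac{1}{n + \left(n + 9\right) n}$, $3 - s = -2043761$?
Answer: $\frac{7800824}{15943043261537} \approx 4.8929 \cdot 10^{-7}$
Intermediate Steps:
$s = 2043764$ ($s = 3 - -2043761 = 3 + 2043761 = 2043764$)
$Z{\left(n \right)} = \frac{1}{n + n \left(9 + n\right)}$ ($Z{\left(n \right)} = \frac{1}{n + \left(9 + n\right) n} = \frac{1}{n + n \left(9 + n\right)}$)
$\frac{1}{s + Z{\left(2788 \right)}} = \frac{1}{2043764 + \frac{1}{2788 \left(10 + 2788\right)}} = \frac{1}{2043764 + \frac{1}{2788 \cdot 2798}} = \frac{1}{2043764 + \frac{1}{2788} \cdot \frac{1}{2798}} = \frac{1}{2043764 + \frac{1}{7800824}} = \frac{1}{\frac{15943043261537}{7800824}} = \frac{7800824}{15943043261537}$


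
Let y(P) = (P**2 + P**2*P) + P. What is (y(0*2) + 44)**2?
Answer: 1936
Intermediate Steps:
y(P) = P + P**2 + P**3 (y(P) = (P**2 + P**3) + P = P + P**2 + P**3)
(y(0*2) + 44)**2 = ((0*2)*(1 + 0*2 + (0*2)**2) + 44)**2 = (0*(1 + 0 + 0**2) + 44)**2 = (0*(1 + 0 + 0) + 44)**2 = (0*1 + 44)**2 = (0 + 44)**2 = 44**2 = 1936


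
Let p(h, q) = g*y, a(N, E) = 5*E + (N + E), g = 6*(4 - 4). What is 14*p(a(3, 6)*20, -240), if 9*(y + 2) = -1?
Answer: 0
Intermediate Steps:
y = -19/9 (y = -2 + (⅑)*(-1) = -2 - ⅑ = -19/9 ≈ -2.1111)
g = 0 (g = 6*0 = 0)
a(N, E) = N + 6*E (a(N, E) = 5*E + (E + N) = N + 6*E)
p(h, q) = 0 (p(h, q) = 0*(-19/9) = 0)
14*p(a(3, 6)*20, -240) = 14*0 = 0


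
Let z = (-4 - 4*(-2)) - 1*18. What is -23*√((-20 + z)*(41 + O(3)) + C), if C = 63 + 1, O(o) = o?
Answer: -46*I*√358 ≈ -870.36*I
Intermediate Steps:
C = 64
z = -14 (z = (-4 + 8) - 18 = 4 - 18 = -14)
-23*√((-20 + z)*(41 + O(3)) + C) = -23*√((-20 - 14)*(41 + 3) + 64) = -23*√(-34*44 + 64) = -23*√(-1496 + 64) = -46*I*√358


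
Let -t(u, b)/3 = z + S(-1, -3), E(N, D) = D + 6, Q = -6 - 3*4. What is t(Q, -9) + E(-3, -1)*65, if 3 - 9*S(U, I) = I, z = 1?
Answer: 320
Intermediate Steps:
S(U, I) = ⅓ - I/9
Q = -18 (Q = -6 - 12 = -18)
E(N, D) = 6 + D
t(u, b) = -5 (t(u, b) = -3*(1 + (⅓ - ⅑*(-3))) = -3*(1 + (⅓ + ⅓)) = -3*(1 + ⅔) = -3*5/3 = -5)
t(Q, -9) + E(-3, -1)*65 = -5 + (6 - 1)*65 = -5 + 5*65 = -5 + 325 = 320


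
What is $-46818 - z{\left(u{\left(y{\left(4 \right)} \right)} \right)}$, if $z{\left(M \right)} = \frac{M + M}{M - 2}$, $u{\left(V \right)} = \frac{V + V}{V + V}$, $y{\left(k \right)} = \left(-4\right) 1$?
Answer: $-46816$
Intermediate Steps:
$y{\left(k \right)} = -4$
$u{\left(V \right)} = 1$ ($u{\left(V \right)} = \frac{2 V}{2 V} = 2 V \frac{1}{2 V} = 1$)
$z{\left(M \right)} = \frac{2 M}{-2 + M}$
$-46818 - z{\left(u{\left(y{\left(4 \right)} \right)} \right)} = -46818 - 2 \cdot 1 \frac{1}{-2 + 1} = -46818 - 2 \cdot 1 \frac{1}{-1} = -46818 - 2 \cdot 1 \left(-1\right) = -46818 - -2 = -46818 + 2 = -46816$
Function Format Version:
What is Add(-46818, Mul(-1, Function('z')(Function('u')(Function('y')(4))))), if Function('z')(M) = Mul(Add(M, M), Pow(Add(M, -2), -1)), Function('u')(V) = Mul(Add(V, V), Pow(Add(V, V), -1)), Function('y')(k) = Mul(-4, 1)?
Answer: -46816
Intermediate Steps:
Function('y')(k) = -4
Function('u')(V) = 1 (Function('u')(V) = Mul(Mul(2, V), Pow(Mul(2, V), -1)) = Mul(Mul(2, V), Mul(Rational(1, 2), Pow(V, -1))) = 1)
Function('z')(M) = Mul(2, M, Pow(Add(-2, M), -1)) (Function('z')(M) = Mul(Mul(2, M), Pow(Add(-2, M), -1)) = Mul(2, M, Pow(Add(-2, M), -1)))
Add(-46818, Mul(-1, Function('z')(Function('u')(Function('y')(4))))) = Add(-46818, Mul(-1, Mul(2, 1, Pow(Add(-2, 1), -1)))) = Add(-46818, Mul(-1, Mul(2, 1, Pow(-1, -1)))) = Add(-46818, Mul(-1, Mul(2, 1, -1))) = Add(-46818, Mul(-1, -2)) = Add(-46818, 2) = -46816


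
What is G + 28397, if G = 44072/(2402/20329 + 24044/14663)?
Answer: 14008752034469/262005501 ≈ 53467.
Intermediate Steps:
G = 6568581822572/262005501 (G = 44072/(2402*(1/20329) + 24044*(1/14663)) = 44072/(2402/20329 + 24044/14663) = 44072/(524011002/298084127) = 44072*(298084127/524011002) = 6568581822572/262005501 ≈ 25070.)
G + 28397 = 6568581822572/262005501 + 28397 = 14008752034469/262005501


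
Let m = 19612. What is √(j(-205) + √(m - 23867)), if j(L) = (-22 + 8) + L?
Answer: √(-219 + I*√4255) ≈ 2.1804 + 14.958*I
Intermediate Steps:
j(L) = -14 + L
√(j(-205) + √(m - 23867)) = √((-14 - 205) + √(19612 - 23867)) = √(-219 + √(-4255)) = √(-219 + I*√4255)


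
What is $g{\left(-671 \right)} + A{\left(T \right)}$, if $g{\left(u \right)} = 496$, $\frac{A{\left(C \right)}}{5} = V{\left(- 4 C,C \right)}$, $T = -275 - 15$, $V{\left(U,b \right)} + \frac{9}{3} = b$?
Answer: $-969$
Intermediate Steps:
$V{\left(U,b \right)} = -3 + b$
$T = -290$
$A{\left(C \right)} = -15 + 5 C$ ($A{\left(C \right)} = 5 \left(-3 + C\right) = -15 + 5 C$)
$g{\left(-671 \right)} + A{\left(T \right)} = 496 + \left(-15 + 5 \left(-290\right)\right) = 496 - 1465 = -969$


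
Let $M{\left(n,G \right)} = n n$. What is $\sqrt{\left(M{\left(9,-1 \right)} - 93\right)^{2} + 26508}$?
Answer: $2 \sqrt{6663} \approx 163.25$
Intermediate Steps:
$M{\left(n,G \right)} = n^{2}$
$\sqrt{\left(M{\left(9,-1 \right)} - 93\right)^{2} + 26508} = \sqrt{\left(9^{2} - 93\right)^{2} + 26508} = \sqrt{\left(81 - 93\right)^{2} + 26508} = \sqrt{\left(-12\right)^{2} + 26508} = \sqrt{144 + 26508} = \sqrt{26652} = 2 \sqrt{6663}$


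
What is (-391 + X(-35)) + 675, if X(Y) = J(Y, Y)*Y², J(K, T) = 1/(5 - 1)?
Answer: 2361/4 ≈ 590.25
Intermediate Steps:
J(K, T) = ¼ (J(K, T) = 1/4 = ¼)
X(Y) = Y²/4
(-391 + X(-35)) + 675 = (-391 + (¼)*(-35)²) + 675 = (-391 + (¼)*1225) + 675 = (-391 + 1225/4) + 675 = -339/4 + 675 = 2361/4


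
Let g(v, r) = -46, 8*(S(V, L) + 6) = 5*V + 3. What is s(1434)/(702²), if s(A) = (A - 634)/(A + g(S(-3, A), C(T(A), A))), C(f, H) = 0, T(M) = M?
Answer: 50/42750747 ≈ 1.1696e-6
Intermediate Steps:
S(V, L) = -45/8 + 5*V/8 (S(V, L) = -6 + (5*V + 3)/8 = -6 + (3 + 5*V)/8 = -6 + (3/8 + 5*V/8) = -45/8 + 5*V/8)
s(A) = (-634 + A)/(-46 + A) (s(A) = (A - 634)/(A - 46) = (-634 + A)/(-46 + A))
s(1434)/(702²) = ((-634 + 1434)/(-46 + 1434))/(702²) = (800/1388)/492804 = ((1/1388)*800)*(1/492804) = (200/347)*(1/492804) = 50/42750747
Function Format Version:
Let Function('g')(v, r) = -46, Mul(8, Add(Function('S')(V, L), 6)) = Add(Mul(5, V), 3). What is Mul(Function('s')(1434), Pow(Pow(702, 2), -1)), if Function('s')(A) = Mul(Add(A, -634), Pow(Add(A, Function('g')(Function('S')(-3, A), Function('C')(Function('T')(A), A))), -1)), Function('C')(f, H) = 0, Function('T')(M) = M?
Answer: Rational(50, 42750747) ≈ 1.1696e-6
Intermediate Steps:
Function('S')(V, L) = Add(Rational(-45, 8), Mul(Rational(5, 8), V)) (Function('S')(V, L) = Add(-6, Mul(Rational(1, 8), Add(Mul(5, V), 3))) = Add(-6, Mul(Rational(1, 8), Add(3, Mul(5, V)))) = Add(-6, Add(Rational(3, 8), Mul(Rational(5, 8), V))) = Add(Rational(-45, 8), Mul(Rational(5, 8), V)))
Function('s')(A) = Mul(Pow(Add(-46, A), -1), Add(-634, A)) (Function('s')(A) = Mul(Add(A, -634), Pow(Add(A, -46), -1)) = Mul(Add(-634, A), Pow(Add(-46, A), -1)) = Mul(Pow(Add(-46, A), -1), Add(-634, A)))
Mul(Function('s')(1434), Pow(Pow(702, 2), -1)) = Mul(Mul(Pow(Add(-46, 1434), -1), Add(-634, 1434)), Pow(Pow(702, 2), -1)) = Mul(Mul(Pow(1388, -1), 800), Pow(492804, -1)) = Mul(Mul(Rational(1, 1388), 800), Rational(1, 492804)) = Mul(Rational(200, 347), Rational(1, 492804)) = Rational(50, 42750747)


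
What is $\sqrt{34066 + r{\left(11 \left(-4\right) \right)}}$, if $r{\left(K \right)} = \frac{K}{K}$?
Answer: $\sqrt{34067} \approx 184.57$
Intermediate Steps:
$r{\left(K \right)} = 1$
$\sqrt{34066 + r{\left(11 \left(-4\right) \right)}} = \sqrt{34066 + 1} = \sqrt{34067}$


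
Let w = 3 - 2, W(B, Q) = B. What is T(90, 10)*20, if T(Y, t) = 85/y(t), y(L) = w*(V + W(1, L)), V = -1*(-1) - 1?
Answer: 1700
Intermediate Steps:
V = 0 (V = 1 - 1 = 0)
w = 1
y(L) = 1 (y(L) = 1*(0 + 1) = 1*1 = 1)
T(Y, t) = 85 (T(Y, t) = 85/1 = 85*1 = 85)
T(90, 10)*20 = 85*20 = 1700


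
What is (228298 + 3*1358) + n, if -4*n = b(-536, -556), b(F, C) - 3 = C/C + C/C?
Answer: 929483/4 ≈ 2.3237e+5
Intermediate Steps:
b(F, C) = 5 (b(F, C) = 3 + (C/C + C/C) = 3 + (1 + 1) = 3 + 2 = 5)
n = -5/4 (n = -¼*5 = -5/4 ≈ -1.2500)
(228298 + 3*1358) + n = (228298 + 3*1358) - 5/4 = (228298 + 4074) - 5/4 = 232372 - 5/4 = 929483/4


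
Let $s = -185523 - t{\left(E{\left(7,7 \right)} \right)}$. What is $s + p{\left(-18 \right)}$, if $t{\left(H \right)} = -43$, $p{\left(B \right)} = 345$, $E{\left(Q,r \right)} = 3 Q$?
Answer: $-185135$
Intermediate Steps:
$s = -185480$ ($s = -185523 - -43 = -185523 + 43 = -185480$)
$s + p{\left(-18 \right)} = -185480 + 345 = -185135$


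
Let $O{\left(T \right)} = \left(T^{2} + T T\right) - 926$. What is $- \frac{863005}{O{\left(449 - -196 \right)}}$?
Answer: $- \frac{863005}{831124} \approx -1.0384$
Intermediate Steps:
$O{\left(T \right)} = -926 + 2 T^{2}$ ($O{\left(T \right)} = \left(T^{2} + T^{2}\right) - 926 = 2 T^{2} - 926 = -926 + 2 T^{2}$)
$- \frac{863005}{O{\left(449 - -196 \right)}} = - \frac{863005}{-926 + 2 \left(449 - -196\right)^{2}} = - \frac{863005}{-926 + 2 \left(449 + 196\right)^{2}} = - \frac{863005}{-926 + 2 \cdot 645^{2}} = - \frac{863005}{-926 + 2 \cdot 416025} = - \frac{863005}{-926 + 832050} = - \frac{863005}{831124}$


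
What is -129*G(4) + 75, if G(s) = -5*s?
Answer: 2655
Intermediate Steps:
-129*G(4) + 75 = -(-645)*4 + 75 = -129*(-20) + 75 = 2580 + 75 = 2655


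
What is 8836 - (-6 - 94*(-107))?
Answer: -1216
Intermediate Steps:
8836 - (-6 - 94*(-107)) = 8836 - (-6 + 10058) = 8836 - 1*10052 = 8836 - 10052 = -1216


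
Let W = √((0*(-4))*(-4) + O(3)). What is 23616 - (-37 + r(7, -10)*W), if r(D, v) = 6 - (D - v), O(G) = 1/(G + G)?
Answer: 23653 + 11*√6/6 ≈ 23658.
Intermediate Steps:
O(G) = 1/(2*G)
r(D, v) = 6 + v - D (r(D, v) = 6 + (v - D) = 6 + v - D)
W = √6/6 (W = √((0*(-4))*(-4) + (½)/3) = √(0*(-4) + (½)*(⅓)) = √(0 + ⅙) = √(⅙) = √6/6 ≈ 0.40825)
23616 - (-37 + r(7, -10)*W) = 23616 - (-37 + (6 - 10 - 1*7)*(√6/6)) = 23616 - (-37 + (6 - 10 - 7)*(√6/6)) = 23616 - (-37 - 11*√6/6) = 23616 + (37 + 11*√6/6) = 23653 + 11*√6/6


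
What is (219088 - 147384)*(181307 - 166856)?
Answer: 1036194504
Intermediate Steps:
(219088 - 147384)*(181307 - 166856) = 71704*14451 = 1036194504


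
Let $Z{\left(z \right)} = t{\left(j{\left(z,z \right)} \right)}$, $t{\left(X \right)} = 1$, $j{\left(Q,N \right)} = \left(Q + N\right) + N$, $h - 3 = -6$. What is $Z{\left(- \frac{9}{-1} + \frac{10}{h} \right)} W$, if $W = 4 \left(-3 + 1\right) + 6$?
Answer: $-2$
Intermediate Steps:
$h = -3$ ($h = 3 - 6 = -3$)
$j{\left(Q,N \right)} = Q + 2 N$ ($j{\left(Q,N \right)} = \left(N + Q\right) + N = Q + 2 N$)
$Z{\left(z \right)} = 1$
$W = -2$ ($W = 4 \left(-2\right) + 6 = -8 + 6 = -2$)
$Z{\left(- \frac{9}{-1} + \frac{10}{h} \right)} W = 1 \left(-2\right) = -2$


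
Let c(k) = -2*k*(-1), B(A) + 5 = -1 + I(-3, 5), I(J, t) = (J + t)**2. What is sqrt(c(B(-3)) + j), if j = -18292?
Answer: 2*I*sqrt(4574) ≈ 135.26*I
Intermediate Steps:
B(A) = -2 (B(A) = -5 + (-1 + (-3 + 5)**2) = -5 + (-1 + 2**2) = -5 + (-1 + 4) = -5 + 3 = -2)
c(k) = 2*k
sqrt(c(B(-3)) + j) = sqrt(2*(-2) - 18292) = sqrt(-4 - 18292) = sqrt(-18296) = 2*I*sqrt(4574)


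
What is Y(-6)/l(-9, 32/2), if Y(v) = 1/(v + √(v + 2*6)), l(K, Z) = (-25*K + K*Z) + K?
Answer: -1/360 - √6/2160 ≈ -0.0039118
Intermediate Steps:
l(K, Z) = -24*K + K*Z
Y(v) = 1/(v + √(12 + v)) (Y(v) = 1/(v + √(v + 12)) = 1/(v + √(12 + v)))
Y(-6)/l(-9, 32/2) = 1/((-6 + √(12 - 6))*((-9*(-24 + 32/2)))) = 1/((-6 + √6)*((-9*(-24 + 32*(½))))) = 1/((-6 + √6)*((-9*(-24 + 16)))) = 1/((-6 + √6)*((-9*(-8)))) = 1/(-6 + √6*72) = (1/72)/(-6 + √6) = 1/(72*(-6 + √6))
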